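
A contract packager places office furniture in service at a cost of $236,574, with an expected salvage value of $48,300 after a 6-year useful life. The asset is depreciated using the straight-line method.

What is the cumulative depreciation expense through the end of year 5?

Depreciable base = $236,574 − $48,300 = $188,274.
Annual expense = $188,274 / 6 = $31,379.
End of year 1: book value $205,195.
End of year 2: book value $173,816.
End of year 3: book value $142,437.
End of year 4: book value $111,058.
End of year 5: book value $79,679.
Accumulated through year 5 = $236,574 − $79,679 = $156,895.

$156,895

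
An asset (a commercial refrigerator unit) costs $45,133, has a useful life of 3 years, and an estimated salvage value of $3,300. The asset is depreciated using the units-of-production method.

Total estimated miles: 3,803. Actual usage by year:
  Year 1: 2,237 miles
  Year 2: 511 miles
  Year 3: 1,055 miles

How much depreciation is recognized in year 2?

$5,621

Depreciable base = $45,133 − $3,300 = $41,833.
Rate = $41,833 / 3,803 miles = $11 per mile.
Year 1: 2,237 × $11 = $24,607. Book value $20,526.
Year 2: 511 × $11 = $5,621. Book value $14,905.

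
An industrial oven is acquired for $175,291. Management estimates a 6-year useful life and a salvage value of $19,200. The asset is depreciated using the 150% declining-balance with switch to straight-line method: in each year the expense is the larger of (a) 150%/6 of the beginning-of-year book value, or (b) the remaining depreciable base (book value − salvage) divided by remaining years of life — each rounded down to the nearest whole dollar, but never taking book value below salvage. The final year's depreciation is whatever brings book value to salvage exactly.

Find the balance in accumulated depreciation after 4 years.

Depreciable base = $175,291 − $19,200 = $156,091.
Year 1: DB = ⌊$175,291 × 150%/6⌋ = $43,822; SL = ⌊$156,091/6⌋ = $26,015 → take DB $43,822. Book value $131,469.
Year 2: DB = ⌊$131,469 × 150%/6⌋ = $32,867; SL = ⌊$112,269/5⌋ = $22,453 → take DB $32,867. Book value $98,602.
Year 3: DB = ⌊$98,602 × 150%/6⌋ = $24,650; SL = ⌊$79,402/4⌋ = $19,850 → take DB $24,650. Book value $73,952.
Year 4: DB = ⌊$73,952 × 150%/6⌋ = $18,488; SL = ⌊$54,752/3⌋ = $18,250 → take DB $18,488. Book value $55,464.
Accumulated through year 4 = $175,291 − $55,464 = $119,827.

$119,827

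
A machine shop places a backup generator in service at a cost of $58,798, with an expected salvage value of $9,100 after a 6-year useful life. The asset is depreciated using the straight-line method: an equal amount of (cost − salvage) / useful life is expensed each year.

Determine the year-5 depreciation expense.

Depreciable base = $58,798 − $9,100 = $49,698.
Annual expense = $49,698 / 6 = $8,283.

$8,283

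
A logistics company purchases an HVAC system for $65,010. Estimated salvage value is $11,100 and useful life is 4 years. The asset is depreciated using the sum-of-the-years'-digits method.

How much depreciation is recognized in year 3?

Depreciable base = $65,010 − $11,100 = $53,910.
Sum of the years' digits = 4+3+2+1 = 10.
Year 1: $53,910 × 4/10 = $21,564. Book value $43,446.
Year 2: $53,910 × 3/10 = $16,173. Book value $27,273.
Year 3: $53,910 × 2/10 = $10,782. Book value $16,491.

$10,782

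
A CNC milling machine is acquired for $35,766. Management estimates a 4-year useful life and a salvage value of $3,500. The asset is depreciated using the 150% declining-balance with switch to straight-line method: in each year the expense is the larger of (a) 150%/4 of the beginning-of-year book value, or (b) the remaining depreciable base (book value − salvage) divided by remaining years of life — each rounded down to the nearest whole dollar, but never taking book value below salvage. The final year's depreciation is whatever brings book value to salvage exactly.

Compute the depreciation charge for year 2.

$8,382

Depreciable base = $35,766 − $3,500 = $32,266.
Year 1: DB = ⌊$35,766 × 150%/4⌋ = $13,412; SL = ⌊$32,266/4⌋ = $8,066 → take DB $13,412. Book value $22,354.
Year 2: DB = ⌊$22,354 × 150%/4⌋ = $8,382; SL = ⌊$18,854/3⌋ = $6,284 → take DB $8,382. Book value $13,972.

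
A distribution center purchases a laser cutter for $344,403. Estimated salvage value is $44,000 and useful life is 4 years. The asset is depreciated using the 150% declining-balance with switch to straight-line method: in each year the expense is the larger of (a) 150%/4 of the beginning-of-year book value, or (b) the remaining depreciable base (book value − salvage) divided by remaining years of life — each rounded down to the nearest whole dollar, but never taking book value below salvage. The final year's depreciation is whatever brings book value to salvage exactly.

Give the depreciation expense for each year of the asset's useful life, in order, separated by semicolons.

Depreciable base = $344,403 − $44,000 = $300,403.
Year 1: DB = ⌊$344,403 × 150%/4⌋ = $129,151; SL = ⌊$300,403/4⌋ = $75,100 → take DB $129,151. Book value $215,252.
Year 2: DB = ⌊$215,252 × 150%/4⌋ = $80,719; SL = ⌊$171,252/3⌋ = $57,084 → take DB $80,719. Book value $134,533.
Year 3: DB = ⌊$134,533 × 150%/4⌋ = $50,449; SL = ⌊$90,533/2⌋ = $45,266 → take DB $50,449. Book value $84,084.
Year 4 (final): $84,084 − $44,000 = $40,084. Book value $44,000.

$129,151; $80,719; $50,449; $40,084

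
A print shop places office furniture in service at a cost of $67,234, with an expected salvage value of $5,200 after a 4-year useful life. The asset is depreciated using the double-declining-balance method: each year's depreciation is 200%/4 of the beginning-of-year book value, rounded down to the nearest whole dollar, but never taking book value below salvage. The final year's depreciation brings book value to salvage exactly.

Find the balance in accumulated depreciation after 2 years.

Depreciable base = $67,234 − $5,200 = $62,034.
Year 1: ⌊$67,234 × 200%/4⌋ = $33,617. Book value $33,617.
Year 2: ⌊$33,617 × 200%/4⌋ = $16,808. Book value $16,809.
Accumulated through year 2 = $67,234 − $16,809 = $50,425.

$50,425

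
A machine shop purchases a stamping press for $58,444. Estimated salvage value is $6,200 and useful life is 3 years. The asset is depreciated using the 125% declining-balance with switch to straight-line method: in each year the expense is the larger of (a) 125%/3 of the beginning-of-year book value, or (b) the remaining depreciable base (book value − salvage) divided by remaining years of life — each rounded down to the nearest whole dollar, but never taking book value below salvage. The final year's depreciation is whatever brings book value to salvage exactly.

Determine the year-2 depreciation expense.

$14,205

Depreciable base = $58,444 − $6,200 = $52,244.
Year 1: DB = ⌊$58,444 × 125%/3⌋ = $24,351; SL = ⌊$52,244/3⌋ = $17,414 → take DB $24,351. Book value $34,093.
Year 2: DB = ⌊$34,093 × 125%/3⌋ = $14,205; SL = ⌊$27,893/2⌋ = $13,946 → take DB $14,205. Book value $19,888.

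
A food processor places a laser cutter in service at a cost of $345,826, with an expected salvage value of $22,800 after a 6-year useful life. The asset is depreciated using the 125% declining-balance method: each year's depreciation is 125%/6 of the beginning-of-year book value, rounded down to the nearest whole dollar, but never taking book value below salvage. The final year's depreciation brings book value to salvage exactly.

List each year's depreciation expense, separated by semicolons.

$72,047; $57,037; $45,154; $35,747; $28,300; $84,741

Depreciable base = $345,826 − $22,800 = $323,026.
Year 1: ⌊$345,826 × 125%/6⌋ = $72,047. Book value $273,779.
Year 2: ⌊$273,779 × 125%/6⌋ = $57,037. Book value $216,742.
Year 3: ⌊$216,742 × 125%/6⌋ = $45,154. Book value $171,588.
Year 4: ⌊$171,588 × 125%/6⌋ = $35,747. Book value $135,841.
Year 5: ⌊$135,841 × 125%/6⌋ = $28,300. Book value $107,541.
Year 6 (final): $107,541 − $22,800 = $84,741. Book value $22,800.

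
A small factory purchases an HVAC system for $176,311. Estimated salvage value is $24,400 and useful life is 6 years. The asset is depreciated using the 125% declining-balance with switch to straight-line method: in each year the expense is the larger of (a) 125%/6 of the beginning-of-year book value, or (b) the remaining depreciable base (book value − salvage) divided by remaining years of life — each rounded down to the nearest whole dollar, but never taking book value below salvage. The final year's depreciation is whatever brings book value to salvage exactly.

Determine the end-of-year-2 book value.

Depreciable base = $176,311 − $24,400 = $151,911.
Year 1: DB = ⌊$176,311 × 125%/6⌋ = $36,731; SL = ⌊$151,911/6⌋ = $25,318 → take DB $36,731. Book value $139,580.
Year 2: DB = ⌊$139,580 × 125%/6⌋ = $29,079; SL = ⌊$115,180/5⌋ = $23,036 → take DB $29,079. Book value $110,501.

$110,501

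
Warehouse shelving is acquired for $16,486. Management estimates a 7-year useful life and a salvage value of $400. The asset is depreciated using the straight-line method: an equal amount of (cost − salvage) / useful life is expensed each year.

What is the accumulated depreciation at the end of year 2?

Depreciable base = $16,486 − $400 = $16,086.
Annual expense = $16,086 / 7 = $2,298.
End of year 1: book value $14,188.
End of year 2: book value $11,890.
Accumulated through year 2 = $16,486 − $11,890 = $4,596.

$4,596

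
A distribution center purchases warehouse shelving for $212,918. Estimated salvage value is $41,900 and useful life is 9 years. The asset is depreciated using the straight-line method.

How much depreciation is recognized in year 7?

Depreciable base = $212,918 − $41,900 = $171,018.
Annual expense = $171,018 / 9 = $19,002.

$19,002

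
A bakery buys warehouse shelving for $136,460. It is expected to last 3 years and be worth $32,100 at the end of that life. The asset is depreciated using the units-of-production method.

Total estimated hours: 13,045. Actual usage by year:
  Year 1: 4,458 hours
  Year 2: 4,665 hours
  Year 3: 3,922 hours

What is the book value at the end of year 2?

Depreciable base = $136,460 − $32,100 = $104,360.
Rate = $104,360 / 13,045 hours = $8 per hour.
Year 1: 4,458 × $8 = $35,664. Book value $100,796.
Year 2: 4,665 × $8 = $37,320. Book value $63,476.

$63,476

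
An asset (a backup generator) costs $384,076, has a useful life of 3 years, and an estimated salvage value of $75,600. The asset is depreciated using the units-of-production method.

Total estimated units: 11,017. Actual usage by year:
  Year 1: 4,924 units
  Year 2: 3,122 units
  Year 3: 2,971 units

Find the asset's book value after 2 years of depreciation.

Depreciable base = $384,076 − $75,600 = $308,476.
Rate = $308,476 / 11,017 units = $28 per unit.
Year 1: 4,924 × $28 = $137,872. Book value $246,204.
Year 2: 3,122 × $28 = $87,416. Book value $158,788.

$158,788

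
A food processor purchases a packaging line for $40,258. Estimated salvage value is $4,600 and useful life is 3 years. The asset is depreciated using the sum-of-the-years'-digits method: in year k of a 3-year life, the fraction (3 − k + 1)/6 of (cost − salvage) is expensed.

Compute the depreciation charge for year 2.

$11,886

Depreciable base = $40,258 − $4,600 = $35,658.
Sum of the years' digits = 3+2+1 = 6.
Year 1: $35,658 × 3/6 = $17,829. Book value $22,429.
Year 2: $35,658 × 2/6 = $11,886. Book value $10,543.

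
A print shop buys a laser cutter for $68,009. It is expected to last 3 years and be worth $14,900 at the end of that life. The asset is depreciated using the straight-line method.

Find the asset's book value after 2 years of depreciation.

Depreciable base = $68,009 − $14,900 = $53,109.
Annual expense = $53,109 / 3 = $17,703.
End of year 1: book value $50,306.
End of year 2: book value $32,603.

$32,603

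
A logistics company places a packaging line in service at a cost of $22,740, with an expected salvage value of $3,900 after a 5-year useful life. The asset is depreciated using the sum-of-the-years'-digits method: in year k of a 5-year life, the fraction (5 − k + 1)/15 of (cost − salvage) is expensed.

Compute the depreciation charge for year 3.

Depreciable base = $22,740 − $3,900 = $18,840.
Sum of the years' digits = 5+4+3+2+1 = 15.
Year 1: $18,840 × 5/15 = $6,280. Book value $16,460.
Year 2: $18,840 × 4/15 = $5,024. Book value $11,436.
Year 3: $18,840 × 3/15 = $3,768. Book value $7,668.

$3,768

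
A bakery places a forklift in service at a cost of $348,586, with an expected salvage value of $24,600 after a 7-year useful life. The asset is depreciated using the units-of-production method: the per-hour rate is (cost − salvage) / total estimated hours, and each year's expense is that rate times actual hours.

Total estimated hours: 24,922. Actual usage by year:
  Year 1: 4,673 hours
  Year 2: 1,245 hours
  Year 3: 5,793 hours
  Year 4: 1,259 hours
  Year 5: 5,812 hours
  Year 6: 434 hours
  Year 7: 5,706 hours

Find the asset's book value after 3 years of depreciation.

Depreciable base = $348,586 − $24,600 = $323,986.
Rate = $323,986 / 24,922 hours = $13 per hour.
Year 1: 4,673 × $13 = $60,749. Book value $287,837.
Year 2: 1,245 × $13 = $16,185. Book value $271,652.
Year 3: 5,793 × $13 = $75,309. Book value $196,343.

$196,343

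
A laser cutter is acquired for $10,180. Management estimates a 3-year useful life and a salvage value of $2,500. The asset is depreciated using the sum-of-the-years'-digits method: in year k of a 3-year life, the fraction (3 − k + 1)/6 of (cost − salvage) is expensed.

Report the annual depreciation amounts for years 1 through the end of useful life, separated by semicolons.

$3,840; $2,560; $1,280

Depreciable base = $10,180 − $2,500 = $7,680.
Sum of the years' digits = 3+2+1 = 6.
Year 1: $7,680 × 3/6 = $3,840. Book value $6,340.
Year 2: $7,680 × 2/6 = $2,560. Book value $3,780.
Year 3: $7,680 × 1/6 = $1,280. Book value $2,500.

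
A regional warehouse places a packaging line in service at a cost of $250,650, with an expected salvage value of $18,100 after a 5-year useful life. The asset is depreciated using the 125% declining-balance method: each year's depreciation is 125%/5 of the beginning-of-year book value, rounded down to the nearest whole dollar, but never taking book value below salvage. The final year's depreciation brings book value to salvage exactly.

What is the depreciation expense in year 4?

Depreciable base = $250,650 − $18,100 = $232,550.
Year 1: ⌊$250,650 × 125%/5⌋ = $62,662. Book value $187,988.
Year 2: ⌊$187,988 × 125%/5⌋ = $46,997. Book value $140,991.
Year 3: ⌊$140,991 × 125%/5⌋ = $35,247. Book value $105,744.
Year 4: ⌊$105,744 × 125%/5⌋ = $26,436. Book value $79,308.

$26,436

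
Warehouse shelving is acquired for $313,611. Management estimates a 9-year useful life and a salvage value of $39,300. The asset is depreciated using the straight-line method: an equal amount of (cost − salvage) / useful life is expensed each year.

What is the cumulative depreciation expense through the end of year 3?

$91,437

Depreciable base = $313,611 − $39,300 = $274,311.
Annual expense = $274,311 / 9 = $30,479.
End of year 1: book value $283,132.
End of year 2: book value $252,653.
End of year 3: book value $222,174.
Accumulated through year 3 = $313,611 − $222,174 = $91,437.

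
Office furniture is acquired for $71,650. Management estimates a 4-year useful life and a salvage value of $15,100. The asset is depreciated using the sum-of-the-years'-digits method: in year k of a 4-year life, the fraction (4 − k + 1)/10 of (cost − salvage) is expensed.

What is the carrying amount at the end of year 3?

$20,755

Depreciable base = $71,650 − $15,100 = $56,550.
Sum of the years' digits = 4+3+2+1 = 10.
Year 1: $56,550 × 4/10 = $22,620. Book value $49,030.
Year 2: $56,550 × 3/10 = $16,965. Book value $32,065.
Year 3: $56,550 × 2/10 = $11,310. Book value $20,755.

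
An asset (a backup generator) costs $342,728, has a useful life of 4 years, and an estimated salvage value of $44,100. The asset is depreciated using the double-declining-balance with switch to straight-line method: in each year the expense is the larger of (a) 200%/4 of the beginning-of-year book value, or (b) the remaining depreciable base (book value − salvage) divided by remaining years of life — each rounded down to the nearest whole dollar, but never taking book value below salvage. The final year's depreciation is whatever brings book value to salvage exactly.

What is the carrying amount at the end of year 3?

Depreciable base = $342,728 − $44,100 = $298,628.
Year 1: DB = ⌊$342,728 × 200%/4⌋ = $171,364; SL = ⌊$298,628/4⌋ = $74,657 → take DB $171,364. Book value $171,364.
Year 2: DB = ⌊$171,364 × 200%/4⌋ = $85,682; SL = ⌊$127,264/3⌋ = $42,421 → take DB $85,682. Book value $85,682.
Year 3: DB = ⌊$85,682 × 200%/4⌋ = $42,841; SL = ⌊$41,582/2⌋ = $20,791 → take DB $42,841, capped at $41,582. Book value $44,100.

$44,100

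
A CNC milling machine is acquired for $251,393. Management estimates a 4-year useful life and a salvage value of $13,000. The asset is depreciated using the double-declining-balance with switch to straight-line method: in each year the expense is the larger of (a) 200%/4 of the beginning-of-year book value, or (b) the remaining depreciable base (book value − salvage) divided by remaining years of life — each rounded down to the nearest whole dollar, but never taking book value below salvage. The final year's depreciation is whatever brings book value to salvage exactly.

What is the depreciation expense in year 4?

Depreciable base = $251,393 − $13,000 = $238,393.
Year 1: DB = ⌊$251,393 × 200%/4⌋ = $125,696; SL = ⌊$238,393/4⌋ = $59,598 → take DB $125,696. Book value $125,697.
Year 2: DB = ⌊$125,697 × 200%/4⌋ = $62,848; SL = ⌊$112,697/3⌋ = $37,565 → take DB $62,848. Book value $62,849.
Year 3: DB = ⌊$62,849 × 200%/4⌋ = $31,424; SL = ⌊$49,849/2⌋ = $24,924 → take DB $31,424. Book value $31,425.
Year 4 (final): $31,425 − $13,000 = $18,425. Book value $13,000.

$18,425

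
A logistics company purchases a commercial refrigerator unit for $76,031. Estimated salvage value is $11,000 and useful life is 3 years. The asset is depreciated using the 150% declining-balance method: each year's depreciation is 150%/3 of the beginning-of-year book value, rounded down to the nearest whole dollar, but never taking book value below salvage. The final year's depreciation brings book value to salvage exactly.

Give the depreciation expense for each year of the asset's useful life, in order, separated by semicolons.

$38,015; $19,008; $8,008

Depreciable base = $76,031 − $11,000 = $65,031.
Year 1: ⌊$76,031 × 150%/3⌋ = $38,015. Book value $38,016.
Year 2: ⌊$38,016 × 150%/3⌋ = $19,008. Book value $19,008.
Year 3 (final): $19,008 − $11,000 = $8,008. Book value $11,000.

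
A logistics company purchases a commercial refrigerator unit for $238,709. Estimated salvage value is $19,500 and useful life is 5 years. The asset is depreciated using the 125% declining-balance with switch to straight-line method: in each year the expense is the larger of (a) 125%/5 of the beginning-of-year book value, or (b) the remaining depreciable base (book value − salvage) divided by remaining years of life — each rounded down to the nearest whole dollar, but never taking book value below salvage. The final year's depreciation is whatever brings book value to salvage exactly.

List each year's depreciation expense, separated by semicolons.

Depreciable base = $238,709 − $19,500 = $219,209.
Year 1: DB = ⌊$238,709 × 125%/5⌋ = $59,677; SL = ⌊$219,209/5⌋ = $43,841 → take DB $59,677. Book value $179,032.
Year 2: DB = ⌊$179,032 × 125%/5⌋ = $44,758; SL = ⌊$159,532/4⌋ = $39,883 → take DB $44,758. Book value $134,274.
Year 3: DB = ⌊$134,274 × 125%/5⌋ = $33,568; SL = ⌊$114,774/3⌋ = $38,258 → take SL $38,258. Book value $96,016.
Year 4: DB = ⌊$96,016 × 125%/5⌋ = $24,004; SL = ⌊$76,516/2⌋ = $38,258 → take SL $38,258. Book value $57,758.
Year 5 (final): $57,758 − $19,500 = $38,258. Book value $19,500.

$59,677; $44,758; $38,258; $38,258; $38,258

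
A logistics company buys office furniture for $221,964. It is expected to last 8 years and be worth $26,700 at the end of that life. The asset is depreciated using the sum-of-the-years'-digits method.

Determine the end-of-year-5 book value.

Depreciable base = $221,964 − $26,700 = $195,264.
Sum of the years' digits = 8+7+6+5+4+3+2+1 = 36.
Year 1: $195,264 × 8/36 = $43,392. Book value $178,572.
Year 2: $195,264 × 7/36 = $37,968. Book value $140,604.
Year 3: $195,264 × 6/36 = $32,544. Book value $108,060.
Year 4: $195,264 × 5/36 = $27,120. Book value $80,940.
Year 5: $195,264 × 4/36 = $21,696. Book value $59,244.

$59,244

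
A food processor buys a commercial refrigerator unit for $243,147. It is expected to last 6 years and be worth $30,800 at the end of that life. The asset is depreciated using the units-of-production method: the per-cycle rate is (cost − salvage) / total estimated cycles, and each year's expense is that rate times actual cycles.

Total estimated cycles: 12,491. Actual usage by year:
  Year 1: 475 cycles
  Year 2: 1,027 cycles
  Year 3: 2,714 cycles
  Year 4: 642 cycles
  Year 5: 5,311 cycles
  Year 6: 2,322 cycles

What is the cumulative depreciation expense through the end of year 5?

Depreciable base = $243,147 − $30,800 = $212,347.
Rate = $212,347 / 12,491 cycles = $17 per cycle.
Year 1: 475 × $17 = $8,075. Book value $235,072.
Year 2: 1,027 × $17 = $17,459. Book value $217,613.
Year 3: 2,714 × $17 = $46,138. Book value $171,475.
Year 4: 642 × $17 = $10,914. Book value $160,561.
Year 5: 5,311 × $17 = $90,287. Book value $70,274.
Accumulated through year 5 = $243,147 − $70,274 = $172,873.

$172,873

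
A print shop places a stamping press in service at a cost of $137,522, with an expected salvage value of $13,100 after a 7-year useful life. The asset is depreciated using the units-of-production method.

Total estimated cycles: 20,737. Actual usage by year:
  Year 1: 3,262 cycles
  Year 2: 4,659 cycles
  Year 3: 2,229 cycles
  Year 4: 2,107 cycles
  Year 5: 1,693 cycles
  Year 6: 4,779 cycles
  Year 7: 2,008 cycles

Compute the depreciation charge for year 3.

Depreciable base = $137,522 − $13,100 = $124,422.
Rate = $124,422 / 20,737 cycles = $6 per cycle.
Year 1: 3,262 × $6 = $19,572. Book value $117,950.
Year 2: 4,659 × $6 = $27,954. Book value $89,996.
Year 3: 2,229 × $6 = $13,374. Book value $76,622.

$13,374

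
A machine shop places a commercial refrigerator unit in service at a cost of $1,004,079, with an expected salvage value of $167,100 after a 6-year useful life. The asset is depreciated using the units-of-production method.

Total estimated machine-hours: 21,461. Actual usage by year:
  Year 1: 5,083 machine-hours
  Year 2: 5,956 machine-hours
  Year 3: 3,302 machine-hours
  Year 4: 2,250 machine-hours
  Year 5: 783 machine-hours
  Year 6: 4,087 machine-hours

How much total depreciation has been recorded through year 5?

Depreciable base = $1,004,079 − $167,100 = $836,979.
Rate = $836,979 / 21,461 machine-hours = $39 per machine-hour.
Year 1: 5,083 × $39 = $198,237. Book value $805,842.
Year 2: 5,956 × $39 = $232,284. Book value $573,558.
Year 3: 3,302 × $39 = $128,778. Book value $444,780.
Year 4: 2,250 × $39 = $87,750. Book value $357,030.
Year 5: 783 × $39 = $30,537. Book value $326,493.
Accumulated through year 5 = $1,004,079 − $326,493 = $677,586.

$677,586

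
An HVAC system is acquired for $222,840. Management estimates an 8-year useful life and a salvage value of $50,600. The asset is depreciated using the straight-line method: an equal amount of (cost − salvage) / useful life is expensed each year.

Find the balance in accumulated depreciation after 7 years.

$150,710

Depreciable base = $222,840 − $50,600 = $172,240.
Annual expense = $172,240 / 8 = $21,530.
End of year 1: book value $201,310.
End of year 2: book value $179,780.
End of year 3: book value $158,250.
End of year 4: book value $136,720.
End of year 5: book value $115,190.
End of year 6: book value $93,660.
End of year 7: book value $72,130.
Accumulated through year 7 = $222,840 − $72,130 = $150,710.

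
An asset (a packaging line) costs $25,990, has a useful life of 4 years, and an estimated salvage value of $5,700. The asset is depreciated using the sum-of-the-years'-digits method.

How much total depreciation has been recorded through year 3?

Depreciable base = $25,990 − $5,700 = $20,290.
Sum of the years' digits = 4+3+2+1 = 10.
Year 1: $20,290 × 4/10 = $8,116. Book value $17,874.
Year 2: $20,290 × 3/10 = $6,087. Book value $11,787.
Year 3: $20,290 × 2/10 = $4,058. Book value $7,729.
Accumulated through year 3 = $25,990 − $7,729 = $18,261.

$18,261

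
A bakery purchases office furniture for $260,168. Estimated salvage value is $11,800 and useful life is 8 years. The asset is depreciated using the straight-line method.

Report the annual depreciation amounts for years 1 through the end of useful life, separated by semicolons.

$31,046; $31,046; $31,046; $31,046; $31,046; $31,046; $31,046; $31,046

Depreciable base = $260,168 − $11,800 = $248,368.
Annual expense = $248,368 / 8 = $31,046.
End of year 1: book value $229,122.
End of year 2: book value $198,076.
End of year 3: book value $167,030.
End of year 4: book value $135,984.
End of year 5: book value $104,938.
End of year 6: book value $73,892.
End of year 7: book value $42,846.
End of year 8: book value $11,800.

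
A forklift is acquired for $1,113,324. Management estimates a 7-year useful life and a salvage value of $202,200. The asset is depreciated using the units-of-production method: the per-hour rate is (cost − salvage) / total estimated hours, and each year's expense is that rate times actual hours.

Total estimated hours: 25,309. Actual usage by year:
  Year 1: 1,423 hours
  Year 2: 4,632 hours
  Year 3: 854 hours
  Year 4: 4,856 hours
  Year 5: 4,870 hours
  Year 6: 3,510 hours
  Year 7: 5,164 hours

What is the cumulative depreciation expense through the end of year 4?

$423,540

Depreciable base = $1,113,324 − $202,200 = $911,124.
Rate = $911,124 / 25,309 hours = $36 per hour.
Year 1: 1,423 × $36 = $51,228. Book value $1,062,096.
Year 2: 4,632 × $36 = $166,752. Book value $895,344.
Year 3: 854 × $36 = $30,744. Book value $864,600.
Year 4: 4,856 × $36 = $174,816. Book value $689,784.
Accumulated through year 4 = $1,113,324 − $689,784 = $423,540.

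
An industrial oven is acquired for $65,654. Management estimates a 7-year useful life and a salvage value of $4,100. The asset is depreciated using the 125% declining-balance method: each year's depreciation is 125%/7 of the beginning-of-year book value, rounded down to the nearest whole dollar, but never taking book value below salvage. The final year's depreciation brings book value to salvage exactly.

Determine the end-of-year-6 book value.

Depreciable base = $65,654 − $4,100 = $61,554.
Year 1: ⌊$65,654 × 125%/7⌋ = $11,723. Book value $53,931.
Year 2: ⌊$53,931 × 125%/7⌋ = $9,630. Book value $44,301.
Year 3: ⌊$44,301 × 125%/7⌋ = $7,910. Book value $36,391.
Year 4: ⌊$36,391 × 125%/7⌋ = $6,498. Book value $29,893.
Year 5: ⌊$29,893 × 125%/7⌋ = $5,338. Book value $24,555.
Year 6: ⌊$24,555 × 125%/7⌋ = $4,384. Book value $20,171.

$20,171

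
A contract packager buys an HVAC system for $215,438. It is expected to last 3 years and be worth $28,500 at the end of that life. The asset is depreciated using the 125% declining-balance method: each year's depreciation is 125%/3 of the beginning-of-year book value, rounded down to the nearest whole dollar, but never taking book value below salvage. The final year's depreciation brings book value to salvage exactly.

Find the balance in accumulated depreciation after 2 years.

$142,128

Depreciable base = $215,438 − $28,500 = $186,938.
Year 1: ⌊$215,438 × 125%/3⌋ = $89,765. Book value $125,673.
Year 2: ⌊$125,673 × 125%/3⌋ = $52,363. Book value $73,310.
Accumulated through year 2 = $215,438 − $73,310 = $142,128.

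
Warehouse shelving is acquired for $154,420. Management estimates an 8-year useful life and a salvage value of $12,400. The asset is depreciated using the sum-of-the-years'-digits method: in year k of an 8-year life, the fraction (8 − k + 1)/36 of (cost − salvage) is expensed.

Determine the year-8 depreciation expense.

Depreciable base = $154,420 − $12,400 = $142,020.
Sum of the years' digits = 8+7+6+5+4+3+2+1 = 36.
Year 1: $142,020 × 8/36 = $31,560. Book value $122,860.
Year 2: $142,020 × 7/36 = $27,615. Book value $95,245.
Year 3: $142,020 × 6/36 = $23,670. Book value $71,575.
Year 4: $142,020 × 5/36 = $19,725. Book value $51,850.
Year 5: $142,020 × 4/36 = $15,780. Book value $36,070.
Year 6: $142,020 × 3/36 = $11,835. Book value $24,235.
Year 7: $142,020 × 2/36 = $7,890. Book value $16,345.
Year 8: $142,020 × 1/36 = $3,945. Book value $12,400.

$3,945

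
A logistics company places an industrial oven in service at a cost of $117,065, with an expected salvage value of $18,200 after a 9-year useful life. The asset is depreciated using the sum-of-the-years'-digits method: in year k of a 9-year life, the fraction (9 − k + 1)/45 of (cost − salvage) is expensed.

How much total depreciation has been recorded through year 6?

Depreciable base = $117,065 − $18,200 = $98,865.
Sum of the years' digits = 9+8+7+6+5+4+3+2+1 = 45.
Year 1: $98,865 × 9/45 = $19,773. Book value $97,292.
Year 2: $98,865 × 8/45 = $17,576. Book value $79,716.
Year 3: $98,865 × 7/45 = $15,379. Book value $64,337.
Year 4: $98,865 × 6/45 = $13,182. Book value $51,155.
Year 5: $98,865 × 5/45 = $10,985. Book value $40,170.
Year 6: $98,865 × 4/45 = $8,788. Book value $31,382.
Accumulated through year 6 = $117,065 − $31,382 = $85,683.

$85,683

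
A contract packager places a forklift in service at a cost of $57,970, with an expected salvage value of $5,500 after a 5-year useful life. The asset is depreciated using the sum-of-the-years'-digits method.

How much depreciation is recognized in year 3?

$10,494

Depreciable base = $57,970 − $5,500 = $52,470.
Sum of the years' digits = 5+4+3+2+1 = 15.
Year 1: $52,470 × 5/15 = $17,490. Book value $40,480.
Year 2: $52,470 × 4/15 = $13,992. Book value $26,488.
Year 3: $52,470 × 3/15 = $10,494. Book value $15,994.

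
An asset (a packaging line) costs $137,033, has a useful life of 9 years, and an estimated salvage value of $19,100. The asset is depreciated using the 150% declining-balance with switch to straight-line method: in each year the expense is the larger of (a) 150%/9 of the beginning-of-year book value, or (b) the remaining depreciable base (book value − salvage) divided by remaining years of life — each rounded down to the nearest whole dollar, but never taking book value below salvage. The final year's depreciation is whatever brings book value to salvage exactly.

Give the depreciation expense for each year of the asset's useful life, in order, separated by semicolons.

Depreciable base = $137,033 − $19,100 = $117,933.
Year 1: DB = ⌊$137,033 × 150%/9⌋ = $22,838; SL = ⌊$117,933/9⌋ = $13,103 → take DB $22,838. Book value $114,195.
Year 2: DB = ⌊$114,195 × 150%/9⌋ = $19,032; SL = ⌊$95,095/8⌋ = $11,886 → take DB $19,032. Book value $95,163.
Year 3: DB = ⌊$95,163 × 150%/9⌋ = $15,860; SL = ⌊$76,063/7⌋ = $10,866 → take DB $15,860. Book value $79,303.
Year 4: DB = ⌊$79,303 × 150%/9⌋ = $13,217; SL = ⌊$60,203/6⌋ = $10,033 → take DB $13,217. Book value $66,086.
Year 5: DB = ⌊$66,086 × 150%/9⌋ = $11,014; SL = ⌊$46,986/5⌋ = $9,397 → take DB $11,014. Book value $55,072.
Year 6: DB = ⌊$55,072 × 150%/9⌋ = $9,178; SL = ⌊$35,972/4⌋ = $8,993 → take DB $9,178. Book value $45,894.
Year 7: DB = ⌊$45,894 × 150%/9⌋ = $7,649; SL = ⌊$26,794/3⌋ = $8,931 → take SL $8,931. Book value $36,963.
Year 8: DB = ⌊$36,963 × 150%/9⌋ = $6,160; SL = ⌊$17,863/2⌋ = $8,931 → take SL $8,931. Book value $28,032.
Year 9 (final): $28,032 − $19,100 = $8,932. Book value $19,100.

$22,838; $19,032; $15,860; $13,217; $11,014; $9,178; $8,931; $8,931; $8,932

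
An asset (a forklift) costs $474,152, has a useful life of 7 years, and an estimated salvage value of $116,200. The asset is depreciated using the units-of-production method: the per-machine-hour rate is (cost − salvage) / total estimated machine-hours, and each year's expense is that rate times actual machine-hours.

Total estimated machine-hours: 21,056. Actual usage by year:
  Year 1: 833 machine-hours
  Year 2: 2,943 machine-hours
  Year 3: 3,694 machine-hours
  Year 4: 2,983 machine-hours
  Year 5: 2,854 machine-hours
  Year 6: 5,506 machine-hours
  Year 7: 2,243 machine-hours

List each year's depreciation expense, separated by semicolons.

$14,161; $50,031; $62,798; $50,711; $48,518; $93,602; $38,131

Depreciable base = $474,152 − $116,200 = $357,952.
Rate = $357,952 / 21,056 machine-hours = $17 per machine-hour.
Year 1: 833 × $17 = $14,161. Book value $459,991.
Year 2: 2,943 × $17 = $50,031. Book value $409,960.
Year 3: 3,694 × $17 = $62,798. Book value $347,162.
Year 4: 2,983 × $17 = $50,711. Book value $296,451.
Year 5: 2,854 × $17 = $48,518. Book value $247,933.
Year 6: 5,506 × $17 = $93,602. Book value $154,331.
Year 7: 2,243 × $17 = $38,131. Book value $116,200.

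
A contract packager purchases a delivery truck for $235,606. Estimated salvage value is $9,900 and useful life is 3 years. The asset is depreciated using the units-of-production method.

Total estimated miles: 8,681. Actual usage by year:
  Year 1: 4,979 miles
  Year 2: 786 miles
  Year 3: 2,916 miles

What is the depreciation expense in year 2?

$20,436

Depreciable base = $235,606 − $9,900 = $225,706.
Rate = $225,706 / 8,681 miles = $26 per mile.
Year 1: 4,979 × $26 = $129,454. Book value $106,152.
Year 2: 786 × $26 = $20,436. Book value $85,716.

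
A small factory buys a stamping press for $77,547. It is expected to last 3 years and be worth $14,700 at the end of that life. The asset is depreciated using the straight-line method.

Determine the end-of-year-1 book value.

$56,598

Depreciable base = $77,547 − $14,700 = $62,847.
Annual expense = $62,847 / 3 = $20,949.
End of year 1: book value $56,598.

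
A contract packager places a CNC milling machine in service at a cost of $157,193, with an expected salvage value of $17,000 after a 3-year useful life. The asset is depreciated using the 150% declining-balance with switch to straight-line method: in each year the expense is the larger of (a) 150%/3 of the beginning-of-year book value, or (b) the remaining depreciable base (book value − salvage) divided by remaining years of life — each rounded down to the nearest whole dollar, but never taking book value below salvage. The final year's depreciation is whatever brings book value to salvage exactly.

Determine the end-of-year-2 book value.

$39,299

Depreciable base = $157,193 − $17,000 = $140,193.
Year 1: DB = ⌊$157,193 × 150%/3⌋ = $78,596; SL = ⌊$140,193/3⌋ = $46,731 → take DB $78,596. Book value $78,597.
Year 2: DB = ⌊$78,597 × 150%/3⌋ = $39,298; SL = ⌊$61,597/2⌋ = $30,798 → take DB $39,298. Book value $39,299.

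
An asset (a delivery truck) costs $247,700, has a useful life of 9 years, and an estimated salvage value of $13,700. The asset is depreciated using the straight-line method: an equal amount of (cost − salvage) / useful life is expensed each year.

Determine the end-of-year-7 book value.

$65,700

Depreciable base = $247,700 − $13,700 = $234,000.
Annual expense = $234,000 / 9 = $26,000.
End of year 1: book value $221,700.
End of year 2: book value $195,700.
End of year 3: book value $169,700.
End of year 4: book value $143,700.
End of year 5: book value $117,700.
End of year 6: book value $91,700.
End of year 7: book value $65,700.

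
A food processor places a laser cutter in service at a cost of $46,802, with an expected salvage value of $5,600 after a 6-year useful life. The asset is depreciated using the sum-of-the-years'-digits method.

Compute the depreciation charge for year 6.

$1,962

Depreciable base = $46,802 − $5,600 = $41,202.
Sum of the years' digits = 6+5+4+3+2+1 = 21.
Year 1: $41,202 × 6/21 = $11,772. Book value $35,030.
Year 2: $41,202 × 5/21 = $9,810. Book value $25,220.
Year 3: $41,202 × 4/21 = $7,848. Book value $17,372.
Year 4: $41,202 × 3/21 = $5,886. Book value $11,486.
Year 5: $41,202 × 2/21 = $3,924. Book value $7,562.
Year 6: $41,202 × 1/21 = $1,962. Book value $5,600.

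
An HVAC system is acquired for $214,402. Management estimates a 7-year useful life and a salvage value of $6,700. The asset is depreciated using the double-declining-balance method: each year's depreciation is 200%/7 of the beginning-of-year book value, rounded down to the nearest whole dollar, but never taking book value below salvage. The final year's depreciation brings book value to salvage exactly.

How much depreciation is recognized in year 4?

Depreciable base = $214,402 − $6,700 = $207,702.
Year 1: ⌊$214,402 × 200%/7⌋ = $61,257. Book value $153,145.
Year 2: ⌊$153,145 × 200%/7⌋ = $43,755. Book value $109,390.
Year 3: ⌊$109,390 × 200%/7⌋ = $31,254. Book value $78,136.
Year 4: ⌊$78,136 × 200%/7⌋ = $22,324. Book value $55,812.

$22,324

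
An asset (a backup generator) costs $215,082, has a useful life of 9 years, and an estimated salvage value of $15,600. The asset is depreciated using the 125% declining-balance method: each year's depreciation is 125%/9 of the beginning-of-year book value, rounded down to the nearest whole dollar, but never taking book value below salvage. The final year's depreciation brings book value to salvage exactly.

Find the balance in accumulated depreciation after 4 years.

$96,819

Depreciable base = $215,082 − $15,600 = $199,482.
Year 1: ⌊$215,082 × 125%/9⌋ = $29,872. Book value $185,210.
Year 2: ⌊$185,210 × 125%/9⌋ = $25,723. Book value $159,487.
Year 3: ⌊$159,487 × 125%/9⌋ = $22,150. Book value $137,337.
Year 4: ⌊$137,337 × 125%/9⌋ = $19,074. Book value $118,263.
Accumulated through year 4 = $215,082 − $118,263 = $96,819.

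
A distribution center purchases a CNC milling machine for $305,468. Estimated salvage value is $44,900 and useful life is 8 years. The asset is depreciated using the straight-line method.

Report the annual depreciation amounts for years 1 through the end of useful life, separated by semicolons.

$32,571; $32,571; $32,571; $32,571; $32,571; $32,571; $32,571; $32,571

Depreciable base = $305,468 − $44,900 = $260,568.
Annual expense = $260,568 / 8 = $32,571.
End of year 1: book value $272,897.
End of year 2: book value $240,326.
End of year 3: book value $207,755.
End of year 4: book value $175,184.
End of year 5: book value $142,613.
End of year 6: book value $110,042.
End of year 7: book value $77,471.
End of year 8: book value $44,900.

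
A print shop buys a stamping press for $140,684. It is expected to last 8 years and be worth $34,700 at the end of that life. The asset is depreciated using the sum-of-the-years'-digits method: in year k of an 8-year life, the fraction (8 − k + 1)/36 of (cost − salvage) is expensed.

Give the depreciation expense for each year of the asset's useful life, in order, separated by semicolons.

Depreciable base = $140,684 − $34,700 = $105,984.
Sum of the years' digits = 8+7+6+5+4+3+2+1 = 36.
Year 1: $105,984 × 8/36 = $23,552. Book value $117,132.
Year 2: $105,984 × 7/36 = $20,608. Book value $96,524.
Year 3: $105,984 × 6/36 = $17,664. Book value $78,860.
Year 4: $105,984 × 5/36 = $14,720. Book value $64,140.
Year 5: $105,984 × 4/36 = $11,776. Book value $52,364.
Year 6: $105,984 × 3/36 = $8,832. Book value $43,532.
Year 7: $105,984 × 2/36 = $5,888. Book value $37,644.
Year 8: $105,984 × 1/36 = $2,944. Book value $34,700.

$23,552; $20,608; $17,664; $14,720; $11,776; $8,832; $5,888; $2,944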